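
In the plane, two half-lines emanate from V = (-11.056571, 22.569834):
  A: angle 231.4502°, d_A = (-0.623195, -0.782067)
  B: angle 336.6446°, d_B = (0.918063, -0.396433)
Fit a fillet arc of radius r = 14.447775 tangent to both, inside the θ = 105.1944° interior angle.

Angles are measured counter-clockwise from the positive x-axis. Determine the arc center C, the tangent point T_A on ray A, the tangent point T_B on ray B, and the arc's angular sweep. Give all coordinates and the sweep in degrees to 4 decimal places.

center=(-6.6420,4.9263) T_A=(-17.9412,13.9301) T_B=(-0.9145,18.1903) sweep=74.8056

bisector direction at 284.0474° = (0.242725,-0.970095)
center distance |VC| = r/sin(θ/2) = 14.447775/sin(52.5972°) = 18.187373
C = V + |VC|·bis = (-6.6420,4.9263)
T_A = V + ((C−V)·d_A)·d_A = V + 11.0473·d_A = (-17.9412,13.9301)
T_B = V + ((C−V)·d_B)·d_B = V + 11.0473·d_B = (-0.9145,18.1903)
sweep = 180° − θ = 74.8056°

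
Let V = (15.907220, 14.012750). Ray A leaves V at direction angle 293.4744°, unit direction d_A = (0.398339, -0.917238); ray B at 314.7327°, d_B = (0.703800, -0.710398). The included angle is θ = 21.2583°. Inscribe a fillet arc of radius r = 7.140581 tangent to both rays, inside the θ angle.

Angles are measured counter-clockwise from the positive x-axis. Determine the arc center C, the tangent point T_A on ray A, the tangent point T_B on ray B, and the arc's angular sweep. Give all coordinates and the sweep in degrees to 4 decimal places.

bisector direction at 304.1035° = (0.560690,-0.828026)
center distance |VC| = r/sin(θ/2) = 7.140581/sin(10.6291°) = 38.712532
C = V + |VC|·bis = (37.6130,-18.0422)
T_A = V + ((C−V)·d_A)·d_A = V + 38.0483·d_A = (31.0633,-20.8866)
T_B = V + ((C−V)·d_B)·d_B = V + 38.0483·d_B = (42.6856,-13.0167)
sweep = 180° − θ = 158.7417°

center=(37.6130,-18.0422) T_A=(31.0633,-20.8866) T_B=(42.6856,-13.0167) sweep=158.7417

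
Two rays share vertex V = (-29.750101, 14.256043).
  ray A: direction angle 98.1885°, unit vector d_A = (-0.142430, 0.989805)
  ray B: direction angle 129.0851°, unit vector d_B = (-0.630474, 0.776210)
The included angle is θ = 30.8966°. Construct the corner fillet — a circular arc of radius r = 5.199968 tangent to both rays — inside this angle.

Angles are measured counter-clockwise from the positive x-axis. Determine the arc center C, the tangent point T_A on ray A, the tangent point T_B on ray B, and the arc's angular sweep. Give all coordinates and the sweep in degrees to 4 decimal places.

center=(-37.5771,32.1400) T_A=(-32.4301,32.8806) T_B=(-41.6133,28.8615) sweep=149.1034

bisector direction at 113.6368° = (-0.400938,0.916105)
center distance |VC| = r/sin(θ/2) = 5.199968/sin(15.4483°) = 19.521689
C = V + |VC|·bis = (-37.5771,32.1400)
T_A = V + ((C−V)·d_A)·d_A = V + 18.8164·d_A = (-32.4301,32.8806)
T_B = V + ((C−V)·d_B)·d_B = V + 18.8164·d_B = (-41.6133,28.8615)
sweep = 180° − θ = 149.1034°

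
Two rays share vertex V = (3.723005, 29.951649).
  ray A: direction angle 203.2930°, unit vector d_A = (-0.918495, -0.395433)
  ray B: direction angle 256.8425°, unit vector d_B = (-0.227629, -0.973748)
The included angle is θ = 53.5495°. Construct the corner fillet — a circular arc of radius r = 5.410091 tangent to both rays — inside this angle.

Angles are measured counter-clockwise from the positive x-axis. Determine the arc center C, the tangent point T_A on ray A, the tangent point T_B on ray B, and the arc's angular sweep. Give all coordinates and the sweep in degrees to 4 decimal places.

bisector direction at 230.0677° = (-0.641881,-0.766804)
center distance |VC| = r/sin(θ/2) = 5.410091/sin(26.7748°) = 12.009504
C = V + |VC|·bis = (-3.9857,20.7427)
T_A = V + ((C−V)·d_A)·d_A = V + 10.7219·d_A = (-6.1250,25.7119)
T_B = V + ((C−V)·d_B)·d_B = V + 10.7219·d_B = (1.2824,19.5112)
sweep = 180° − θ = 126.4505°

center=(-3.9857,20.7427) T_A=(-6.1250,25.7119) T_B=(1.2824,19.5112) sweep=126.4505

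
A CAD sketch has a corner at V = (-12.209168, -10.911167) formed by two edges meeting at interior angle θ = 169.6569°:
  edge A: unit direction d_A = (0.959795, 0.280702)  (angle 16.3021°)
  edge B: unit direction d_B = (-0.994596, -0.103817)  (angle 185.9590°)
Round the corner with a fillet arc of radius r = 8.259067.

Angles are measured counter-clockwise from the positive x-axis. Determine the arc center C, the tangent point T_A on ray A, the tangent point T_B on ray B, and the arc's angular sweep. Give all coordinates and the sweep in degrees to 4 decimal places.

bisector direction at 101.1305° = (-0.193045,0.981190)
center distance |VC| = r/sin(θ/2) = 8.259067/sin(84.8285°) = 8.292825
C = V + |VC|·bis = (-13.8101,-2.7743)
T_A = V + ((C−V)·d_A)·d_A = V + 0.7475·d_A = (-11.4917,-10.7013)
T_B = V + ((C−V)·d_B)·d_B = V + 0.7475·d_B = (-12.9526,-10.9888)
sweep = 180° − θ = 10.3431°

center=(-13.8101,-2.7743) T_A=(-11.4917,-10.7013) T_B=(-12.9526,-10.9888) sweep=10.3431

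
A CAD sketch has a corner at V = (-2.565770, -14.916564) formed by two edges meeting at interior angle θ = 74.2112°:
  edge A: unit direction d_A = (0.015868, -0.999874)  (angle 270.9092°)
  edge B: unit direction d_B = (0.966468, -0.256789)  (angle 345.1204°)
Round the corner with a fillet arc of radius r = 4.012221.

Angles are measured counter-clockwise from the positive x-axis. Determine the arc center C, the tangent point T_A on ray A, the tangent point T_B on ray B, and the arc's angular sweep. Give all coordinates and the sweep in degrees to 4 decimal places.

bisector direction at 308.0148° = (0.615865,-0.787852)
center distance |VC| = r/sin(θ/2) = 4.012221/sin(37.1056°) = 6.650612
C = V + |VC|·bis = (1.5301,-20.1563)
T_A = V + ((C−V)·d_A)·d_A = V + 5.3040·d_A = (-2.4816,-20.2199)
T_B = V + ((C−V)·d_B)·d_B = V + 5.3040·d_B = (2.5604,-16.2786)
sweep = 180° − θ = 105.7888°

center=(1.5301,-20.1563) T_A=(-2.4816,-20.2199) T_B=(2.5604,-16.2786) sweep=105.7888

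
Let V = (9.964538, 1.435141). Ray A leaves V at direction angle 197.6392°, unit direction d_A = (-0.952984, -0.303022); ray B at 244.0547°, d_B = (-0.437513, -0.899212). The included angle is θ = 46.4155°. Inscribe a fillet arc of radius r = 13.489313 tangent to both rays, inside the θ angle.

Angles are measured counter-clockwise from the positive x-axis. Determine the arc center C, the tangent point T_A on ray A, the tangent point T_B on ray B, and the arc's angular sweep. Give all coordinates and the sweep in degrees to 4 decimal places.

bisector direction at 220.8469° = (-0.756459,-0.654041)
center distance |VC| = r/sin(θ/2) = 13.489313/sin(23.2078°) = 34.231081
C = V + |VC|·bis = (-15.9299,-20.9534)
T_A = V + ((C−V)·d_A)·d_A = V + 31.4612·d_A = (-20.0174,-8.0983)
T_B = V + ((C−V)·d_B)·d_B = V + 31.4612·d_B = (-3.8001,-26.8551)
sweep = 180° − θ = 133.5845°

center=(-15.9299,-20.9534) T_A=(-20.0174,-8.0983) T_B=(-3.8001,-26.8551) sweep=133.5845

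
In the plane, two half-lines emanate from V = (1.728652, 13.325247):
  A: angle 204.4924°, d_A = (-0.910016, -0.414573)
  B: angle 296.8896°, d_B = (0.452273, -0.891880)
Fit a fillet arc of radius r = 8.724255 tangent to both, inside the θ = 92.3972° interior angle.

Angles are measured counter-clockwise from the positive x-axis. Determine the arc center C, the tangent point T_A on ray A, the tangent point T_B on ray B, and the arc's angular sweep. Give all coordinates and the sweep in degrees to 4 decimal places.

center=(-2.2683,1.9174) T_A=(-5.8852,9.8567) T_B=(5.5127,5.8632) sweep=87.6028

bisector direction at 250.6910° = (-0.330663,-0.943749)
center distance |VC| = r/sin(θ/2) = 8.724255/sin(46.1986°) = 12.087753
C = V + |VC|·bis = (-2.2683,1.9174)
T_A = V + ((C−V)·d_A)·d_A = V + 8.3667·d_A = (-5.8852,9.8567)
T_B = V + ((C−V)·d_B)·d_B = V + 8.3667·d_B = (5.5127,5.8632)
sweep = 180° − θ = 87.6028°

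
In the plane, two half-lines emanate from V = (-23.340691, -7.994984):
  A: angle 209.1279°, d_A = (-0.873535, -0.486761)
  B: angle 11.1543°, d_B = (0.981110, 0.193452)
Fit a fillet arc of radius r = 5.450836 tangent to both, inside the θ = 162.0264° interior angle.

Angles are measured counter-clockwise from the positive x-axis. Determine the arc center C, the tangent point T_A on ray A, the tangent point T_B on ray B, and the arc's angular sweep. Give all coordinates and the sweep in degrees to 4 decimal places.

center=(-21.4405,-13.1761) T_A=(-24.0937,-8.4146) T_B=(-22.4949,-7.8282) sweep=17.9736

bisector direction at 290.1411° = (0.344333,-0.938847)
center distance |VC| = r/sin(θ/2) = 5.450836/sin(81.0132°) = 5.518580
C = V + |VC|·bis = (-21.4405,-13.1761)
T_A = V + ((C−V)·d_A)·d_A = V + 0.8620·d_A = (-24.0937,-8.4146)
T_B = V + ((C−V)·d_B)·d_B = V + 0.8620·d_B = (-22.4949,-7.8282)
sweep = 180° − θ = 17.9736°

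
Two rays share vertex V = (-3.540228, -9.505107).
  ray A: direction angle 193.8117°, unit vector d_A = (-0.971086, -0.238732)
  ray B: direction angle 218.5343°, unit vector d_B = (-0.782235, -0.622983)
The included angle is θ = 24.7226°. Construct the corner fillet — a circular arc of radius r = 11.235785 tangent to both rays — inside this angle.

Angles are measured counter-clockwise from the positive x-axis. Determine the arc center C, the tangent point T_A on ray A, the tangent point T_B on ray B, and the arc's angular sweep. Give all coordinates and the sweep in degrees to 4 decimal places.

center=(-50.6439,-32.6554) T_A=(-53.3262,-21.7445) T_B=(-43.6442,-41.4444) sweep=155.2774

bisector direction at 206.1730° = (-0.897466,-0.441083)
center distance |VC| = r/sin(θ/2) = 11.235785/sin(12.3613°) = 52.485129
C = V + |VC|·bis = (-50.6439,-32.6554)
T_A = V + ((C−V)·d_A)·d_A = V + 51.2684·d_A = (-53.3262,-21.7445)
T_B = V + ((C−V)·d_B)·d_B = V + 51.2684·d_B = (-43.6442,-41.4444)
sweep = 180° − θ = 155.2774°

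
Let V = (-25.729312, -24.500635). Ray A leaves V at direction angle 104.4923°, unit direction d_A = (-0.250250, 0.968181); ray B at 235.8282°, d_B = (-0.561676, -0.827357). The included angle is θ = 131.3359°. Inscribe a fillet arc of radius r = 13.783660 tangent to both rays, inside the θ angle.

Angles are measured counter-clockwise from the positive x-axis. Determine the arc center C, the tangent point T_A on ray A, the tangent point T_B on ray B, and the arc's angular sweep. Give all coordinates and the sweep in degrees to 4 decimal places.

bisector direction at 170.1603° = (-0.985290,0.170893)
center distance |VC| = r/sin(θ/2) = 13.783660/sin(65.6680°) = 15.127381
C = V + |VC|·bis = (-40.6342,-21.9155)
T_A = V + ((C−V)·d_A)·d_A = V + 6.2328·d_A = (-27.2891,-18.4661)
T_B = V + ((C−V)·d_B)·d_B = V + 6.2328·d_B = (-29.2302,-29.6574)
sweep = 180° − θ = 48.6641°

center=(-40.6342,-21.9155) T_A=(-27.2891,-18.4661) T_B=(-29.2302,-29.6574) sweep=48.6641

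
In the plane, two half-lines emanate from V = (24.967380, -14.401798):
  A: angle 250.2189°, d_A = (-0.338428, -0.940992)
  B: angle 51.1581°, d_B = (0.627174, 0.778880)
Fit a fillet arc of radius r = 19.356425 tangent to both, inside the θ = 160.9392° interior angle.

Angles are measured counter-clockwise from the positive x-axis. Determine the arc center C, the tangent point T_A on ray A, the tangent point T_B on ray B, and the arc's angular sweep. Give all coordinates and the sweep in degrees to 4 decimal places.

center=(42.0818,-24.0105) T_A=(23.8676,-17.4598) T_B=(27.0055,-11.8707) sweep=19.0608

bisector direction at 330.6885° = (0.871971,-0.489557)
center distance |VC| = r/sin(θ/2) = 19.356425/sin(80.4696°) = 19.627323
C = V + |VC|·bis = (42.0818,-24.0105)
T_A = V + ((C−V)·d_A)·d_A = V + 3.2497·d_A = (23.8676,-17.4598)
T_B = V + ((C−V)·d_B)·d_B = V + 3.2497·d_B = (27.0055,-11.8707)
sweep = 180° − θ = 19.0608°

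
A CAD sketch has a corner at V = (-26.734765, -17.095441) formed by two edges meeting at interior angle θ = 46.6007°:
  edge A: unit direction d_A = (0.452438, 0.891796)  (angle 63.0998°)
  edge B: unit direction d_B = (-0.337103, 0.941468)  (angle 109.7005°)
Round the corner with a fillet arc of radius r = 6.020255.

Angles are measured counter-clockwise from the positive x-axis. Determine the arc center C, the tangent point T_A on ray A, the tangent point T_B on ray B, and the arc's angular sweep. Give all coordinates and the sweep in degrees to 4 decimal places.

center=(-25.7791,-1.9056) T_A=(-20.4103,-4.6293) T_B=(-31.4470,-3.9350) sweep=133.3993

bisector direction at 86.4001° = (0.062788,0.998027)
center distance |VC| = r/sin(θ/2) = 6.020255/sin(23.3004°) = 15.219917
C = V + |VC|·bis = (-25.7791,-1.9056)
T_A = V + ((C−V)·d_A)·d_A = V + 13.9786·d_A = (-20.4103,-4.6293)
T_B = V + ((C−V)·d_B)·d_B = V + 13.9786·d_B = (-31.4470,-3.9350)
sweep = 180° − θ = 133.3993°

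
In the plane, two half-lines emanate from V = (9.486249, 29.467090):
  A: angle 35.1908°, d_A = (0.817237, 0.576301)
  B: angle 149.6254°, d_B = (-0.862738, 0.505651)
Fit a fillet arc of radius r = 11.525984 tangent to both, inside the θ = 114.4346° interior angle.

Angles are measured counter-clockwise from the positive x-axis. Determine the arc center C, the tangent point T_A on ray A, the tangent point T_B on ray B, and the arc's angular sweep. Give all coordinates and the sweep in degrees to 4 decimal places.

bisector direction at 92.4081° = (-0.042017,0.999117)
center distance |VC| = r/sin(θ/2) = 11.525984/sin(57.2173°) = 13.709493
C = V + |VC|·bis = (8.9102,43.1645)
T_A = V + ((C−V)·d_A)·d_A = V + 7.4231·d_A = (15.5527,33.7450)
T_B = V + ((C−V)·d_B)·d_B = V + 7.4231·d_B = (3.0821,33.2206)
sweep = 180° − θ = 65.5654°

center=(8.9102,43.1645) T_A=(15.5527,33.7450) T_B=(3.0821,33.2206) sweep=65.5654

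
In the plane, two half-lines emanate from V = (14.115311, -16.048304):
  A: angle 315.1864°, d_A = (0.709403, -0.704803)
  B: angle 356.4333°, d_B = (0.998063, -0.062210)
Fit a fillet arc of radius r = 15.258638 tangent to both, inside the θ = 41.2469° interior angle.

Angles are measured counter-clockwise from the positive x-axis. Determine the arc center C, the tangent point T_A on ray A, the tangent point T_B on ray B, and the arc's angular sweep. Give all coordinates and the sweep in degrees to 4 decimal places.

bisector direction at 335.8098° = (0.912191,-0.409766)
center distance |VC| = r/sin(θ/2) = 15.258638/sin(20.6234°) = 43.320746
C = V + |VC|·bis = (53.6321,-33.7997)
T_A = V + ((C−V)·d_A)·d_A = V + 40.5446·d_A = (42.8778,-44.6242)
T_B = V + ((C−V)·d_B)·d_B = V + 40.5446·d_B = (54.5813,-18.5706)
sweep = 180° − θ = 138.7531°

center=(53.6321,-33.7997) T_A=(42.8778,-44.6242) T_B=(54.5813,-18.5706) sweep=138.7531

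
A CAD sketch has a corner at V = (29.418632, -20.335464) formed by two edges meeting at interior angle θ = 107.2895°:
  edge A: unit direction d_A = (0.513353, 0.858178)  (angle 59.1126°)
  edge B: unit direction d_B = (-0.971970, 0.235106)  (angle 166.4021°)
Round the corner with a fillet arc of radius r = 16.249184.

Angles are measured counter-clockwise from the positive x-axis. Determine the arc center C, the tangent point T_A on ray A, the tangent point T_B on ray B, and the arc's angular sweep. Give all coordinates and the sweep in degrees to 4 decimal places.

center=(21.6138,-1.7298) T_A=(35.5585,-10.0714) T_B=(17.7935,-17.5235) sweep=72.7105

bisector direction at 112.7574° = (-0.386829,0.922151)
center distance |VC| = r/sin(θ/2) = 16.249184/sin(53.6448°) = 20.176373
C = V + |VC|·bis = (21.6138,-1.7298)
T_A = V + ((C−V)·d_A)·d_A = V + 11.9604·d_A = (35.5585,-10.0714)
T_B = V + ((C−V)·d_B)·d_B = V + 11.9604·d_B = (17.7935,-17.5235)
sweep = 180° − θ = 72.7105°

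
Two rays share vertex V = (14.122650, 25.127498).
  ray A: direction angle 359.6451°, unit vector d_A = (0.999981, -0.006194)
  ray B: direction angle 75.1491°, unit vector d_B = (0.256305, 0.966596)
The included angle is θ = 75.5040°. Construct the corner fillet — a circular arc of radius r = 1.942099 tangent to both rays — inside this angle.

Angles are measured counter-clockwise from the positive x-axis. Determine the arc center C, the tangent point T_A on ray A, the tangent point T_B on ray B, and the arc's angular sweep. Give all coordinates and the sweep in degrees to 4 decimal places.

center=(16.6427,27.0540) T_A=(16.6307,25.1120) T_B=(14.7655,27.5518) sweep=104.4960

bisector direction at 37.3971° = (0.794445,0.607336)
center distance |VC| = r/sin(θ/2) = 1.942099/sin(37.7520°) = 3.172095
C = V + |VC|·bis = (16.6427,27.0540)
T_A = V + ((C−V)·d_A)·d_A = V + 2.5081·d_A = (16.6307,25.1120)
T_B = V + ((C−V)·d_B)·d_B = V + 2.5081·d_B = (14.7655,27.5518)
sweep = 180° − θ = 104.4960°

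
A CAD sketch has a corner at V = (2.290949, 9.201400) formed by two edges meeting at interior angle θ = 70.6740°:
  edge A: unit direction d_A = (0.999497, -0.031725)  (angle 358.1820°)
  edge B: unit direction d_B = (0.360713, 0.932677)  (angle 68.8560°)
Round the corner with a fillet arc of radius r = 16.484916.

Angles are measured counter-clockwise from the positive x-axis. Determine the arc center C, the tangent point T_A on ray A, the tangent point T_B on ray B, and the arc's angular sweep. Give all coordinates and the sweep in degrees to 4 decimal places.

bisector direction at 33.5190° = (0.833703,0.552213)
center distance |VC| = r/sin(θ/2) = 16.484916/sin(35.3370°) = 28.501654
C = V + |VC|·bis = (26.0529,24.9404)
T_A = V + ((C−V)·d_A)·d_A = V + 23.2506·d_A = (25.5299,8.4638)
T_B = V + ((C−V)·d_B)·d_B = V + 23.2506·d_B = (10.6778,30.8867)
sweep = 180° − θ = 109.3260°

center=(26.0529,24.9404) T_A=(25.5299,8.4638) T_B=(10.6778,30.8867) sweep=109.3260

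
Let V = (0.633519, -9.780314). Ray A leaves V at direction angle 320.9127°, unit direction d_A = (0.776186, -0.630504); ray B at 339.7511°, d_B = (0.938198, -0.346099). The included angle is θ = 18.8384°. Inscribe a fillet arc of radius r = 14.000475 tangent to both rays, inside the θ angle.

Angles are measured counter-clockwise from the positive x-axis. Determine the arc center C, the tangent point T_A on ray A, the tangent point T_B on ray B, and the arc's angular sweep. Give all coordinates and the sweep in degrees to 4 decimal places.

bisector direction at 330.3319° = (0.868907,-0.494975)
center distance |VC| = r/sin(θ/2) = 14.000475/sin(9.4192°) = 85.547902
C = V + |VC|·bis = (74.9667,-52.1244)
T_A = V + ((C−V)·d_A)·d_A = V + 84.3945·d_A = (66.1394,-62.9914)
T_B = V + ((C−V)·d_B)·d_B = V + 84.3945·d_B = (79.8123,-38.9892)
sweep = 180° − θ = 161.1616°

center=(74.9667,-52.1244) T_A=(66.1394,-62.9914) T_B=(79.8123,-38.9892) sweep=161.1616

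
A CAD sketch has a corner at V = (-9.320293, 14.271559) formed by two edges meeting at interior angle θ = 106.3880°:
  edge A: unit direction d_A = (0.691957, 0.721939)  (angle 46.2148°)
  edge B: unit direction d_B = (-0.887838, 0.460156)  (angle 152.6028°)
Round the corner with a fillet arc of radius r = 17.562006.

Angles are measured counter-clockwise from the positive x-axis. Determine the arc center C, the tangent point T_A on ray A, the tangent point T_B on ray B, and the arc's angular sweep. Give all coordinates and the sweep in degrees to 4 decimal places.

bisector direction at 99.4088° = (-0.163477,0.986547)
center distance |VC| = r/sin(θ/2) = 17.562006/sin(53.1940°) = 21.934175
C = V + |VC|·bis = (-12.9060,35.9107)
T_A = V + ((C−V)·d_A)·d_A = V + 13.1409·d_A = (-0.2273,23.7585)
T_B = V + ((C−V)·d_B)·d_B = V + 13.1409·d_B = (-20.9873,20.3184)
sweep = 180° − θ = 73.6120°

center=(-12.9060,35.9107) T_A=(-0.2273,23.7585) T_B=(-20.9873,20.3184) sweep=73.6120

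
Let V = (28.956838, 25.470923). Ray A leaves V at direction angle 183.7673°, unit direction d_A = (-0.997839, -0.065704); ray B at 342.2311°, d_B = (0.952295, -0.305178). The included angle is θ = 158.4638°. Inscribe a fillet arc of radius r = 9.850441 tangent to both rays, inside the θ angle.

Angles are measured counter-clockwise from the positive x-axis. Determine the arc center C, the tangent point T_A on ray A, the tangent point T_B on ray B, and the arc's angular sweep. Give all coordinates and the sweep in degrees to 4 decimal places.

center=(27.7347,15.5187) T_A=(27.0875,25.3478) T_B=(30.7409,24.8992) sweep=21.5362

bisector direction at 262.9992° = (-0.121883,-0.992544)
center distance |VC| = r/sin(θ/2) = 9.850441/sin(79.2319°) = 10.027002
C = V + |VC|·bis = (27.7347,15.5187)
T_A = V + ((C−V)·d_A)·d_A = V + 1.8734·d_A = (27.0875,25.3478)
T_B = V + ((C−V)·d_B)·d_B = V + 1.8734·d_B = (30.7409,24.8992)
sweep = 180° − θ = 21.5362°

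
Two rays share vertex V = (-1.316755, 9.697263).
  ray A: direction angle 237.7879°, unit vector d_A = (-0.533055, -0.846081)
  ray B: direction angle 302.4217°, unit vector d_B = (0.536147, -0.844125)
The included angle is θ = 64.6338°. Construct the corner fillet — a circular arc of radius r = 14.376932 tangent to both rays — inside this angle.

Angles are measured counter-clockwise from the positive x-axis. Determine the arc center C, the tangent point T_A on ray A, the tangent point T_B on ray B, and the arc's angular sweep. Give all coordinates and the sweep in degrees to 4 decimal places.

center=(-1.2676,-17.1955) T_A=(-13.4316,-9.5318) T_B=(10.8684,-9.4873) sweep=115.3662

bisector direction at 270.1048° = (0.001829,-0.999998)
center distance |VC| = r/sin(θ/2) = 14.376932/sin(32.3169°) = 26.892794
C = V + |VC|·bis = (-1.2676,-17.1955)
T_A = V + ((C−V)·d_A)·d_A = V + 22.7272·d_A = (-13.4316,-9.5318)
T_B = V + ((C−V)·d_B)·d_B = V + 22.7272·d_B = (10.8684,-9.4873)
sweep = 180° − θ = 115.3662°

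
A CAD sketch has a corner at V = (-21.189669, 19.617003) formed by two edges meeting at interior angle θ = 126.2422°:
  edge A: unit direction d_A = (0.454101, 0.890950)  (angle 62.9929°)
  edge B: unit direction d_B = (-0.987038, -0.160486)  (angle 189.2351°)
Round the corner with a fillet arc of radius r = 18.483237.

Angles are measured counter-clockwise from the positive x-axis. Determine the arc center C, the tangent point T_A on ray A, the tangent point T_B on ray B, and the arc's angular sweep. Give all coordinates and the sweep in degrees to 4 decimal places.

center=(-33.4031,36.3571) T_A=(-16.9354,27.9639) T_B=(-30.4368,18.1135) sweep=53.7578

bisector direction at 126.1140° = (-0.589394,0.807846)
center distance |VC| = r/sin(θ/2) = 18.483237/sin(63.1211°) = 20.721952
C = V + |VC|·bis = (-33.4031,36.3571)
T_A = V + ((C−V)·d_A)·d_A = V + 9.3685·d_A = (-16.9354,27.9639)
T_B = V + ((C−V)·d_B)·d_B = V + 9.3685·d_B = (-30.4368,18.1135)
sweep = 180° − θ = 53.7578°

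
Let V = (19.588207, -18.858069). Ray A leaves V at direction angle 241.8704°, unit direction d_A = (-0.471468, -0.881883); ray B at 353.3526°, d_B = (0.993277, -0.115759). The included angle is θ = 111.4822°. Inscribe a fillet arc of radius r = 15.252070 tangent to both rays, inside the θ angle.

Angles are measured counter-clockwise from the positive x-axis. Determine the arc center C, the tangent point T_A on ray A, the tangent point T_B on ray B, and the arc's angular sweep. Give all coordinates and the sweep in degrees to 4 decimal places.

bisector direction at 297.6115° = (0.463474,-0.886111)
center distance |VC| = r/sin(θ/2) = 15.252070/sin(55.7411°) = 18.453753
C = V + |VC|·bis = (28.1410,-35.2101)
T_A = V + ((C−V)·d_A)·d_A = V + 10.3882·d_A = (14.6905,-28.0193)
T_B = V + ((C−V)·d_B)·d_B = V + 10.3882·d_B = (29.9066,-20.0606)
sweep = 180° − θ = 68.5178°

center=(28.1410,-35.2101) T_A=(14.6905,-28.0193) T_B=(29.9066,-20.0606) sweep=68.5178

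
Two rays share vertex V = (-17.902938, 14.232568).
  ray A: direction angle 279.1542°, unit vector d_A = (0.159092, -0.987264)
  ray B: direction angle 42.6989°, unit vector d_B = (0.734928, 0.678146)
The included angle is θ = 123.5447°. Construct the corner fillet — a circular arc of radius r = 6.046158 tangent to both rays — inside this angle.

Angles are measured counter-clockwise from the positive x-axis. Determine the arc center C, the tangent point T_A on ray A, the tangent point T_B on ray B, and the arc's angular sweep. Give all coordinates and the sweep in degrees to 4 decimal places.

center=(-11.4174,11.9901) T_A=(-17.3866,11.0282) T_B=(-15.5176,16.4336) sweep=56.4553

bisector direction at 340.9266° = (0.945100,-0.326780)
center distance |VC| = r/sin(θ/2) = 6.046158/sin(61.7724°) = 6.862249
C = V + |VC|·bis = (-11.4174,11.9901)
T_A = V + ((C−V)·d_A)·d_A = V + 3.2457·d_A = (-17.3866,11.0282)
T_B = V + ((C−V)·d_B)·d_B = V + 3.2457·d_B = (-15.5176,16.4336)
sweep = 180° − θ = 56.4553°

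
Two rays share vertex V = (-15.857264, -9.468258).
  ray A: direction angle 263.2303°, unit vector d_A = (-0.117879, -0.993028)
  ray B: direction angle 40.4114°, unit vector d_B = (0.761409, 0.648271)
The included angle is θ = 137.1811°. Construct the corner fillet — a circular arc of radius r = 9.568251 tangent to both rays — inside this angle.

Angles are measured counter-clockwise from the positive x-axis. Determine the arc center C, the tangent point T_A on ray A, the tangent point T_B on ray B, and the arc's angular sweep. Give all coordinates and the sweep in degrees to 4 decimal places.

bisector direction at 331.8209° = (0.881475,-0.472230)
center distance |VC| = r/sin(θ/2) = 9.568251/sin(68.5905°) = 10.277439
C = V + |VC|·bis = (-6.7980,-14.3216)
T_A = V + ((C−V)·d_A)·d_A = V + 3.7516·d_A = (-16.2995,-13.1937)
T_B = V + ((C−V)·d_B)·d_B = V + 3.7516·d_B = (-13.0008,-7.0362)
sweep = 180° − θ = 42.8189°

center=(-6.7980,-14.3216) T_A=(-16.2995,-13.1937) T_B=(-13.0008,-7.0362) sweep=42.8189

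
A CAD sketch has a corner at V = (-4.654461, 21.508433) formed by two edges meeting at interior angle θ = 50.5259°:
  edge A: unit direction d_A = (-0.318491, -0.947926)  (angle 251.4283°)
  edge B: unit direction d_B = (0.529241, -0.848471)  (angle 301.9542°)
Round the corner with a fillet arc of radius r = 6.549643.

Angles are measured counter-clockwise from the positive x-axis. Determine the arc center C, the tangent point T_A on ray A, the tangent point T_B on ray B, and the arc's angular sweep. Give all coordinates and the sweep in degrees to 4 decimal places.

bisector direction at 276.6913° = (0.116519,-0.993188)
center distance |VC| = r/sin(θ/2) = 6.549643/sin(25.2630°) = 15.346896
C = V + |VC|·bis = (-2.8663,6.2661)
T_A = V + ((C−V)·d_A)·d_A = V + 13.8791·d_A = (-9.0748,8.3521)
T_B = V + ((C−V)·d_B)·d_B = V + 13.8791·d_B = (2.6909,9.7324)
sweep = 180° − θ = 129.4741°

center=(-2.8663,6.2661) T_A=(-9.0748,8.3521) T_B=(2.6909,9.7324) sweep=129.4741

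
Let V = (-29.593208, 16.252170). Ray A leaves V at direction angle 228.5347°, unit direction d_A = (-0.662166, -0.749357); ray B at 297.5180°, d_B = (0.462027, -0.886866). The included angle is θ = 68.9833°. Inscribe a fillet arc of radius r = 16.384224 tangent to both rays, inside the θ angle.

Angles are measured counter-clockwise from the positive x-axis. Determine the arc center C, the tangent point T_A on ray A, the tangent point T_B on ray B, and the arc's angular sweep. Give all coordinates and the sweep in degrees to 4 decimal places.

center=(-33.1060,-12.4666) T_A=(-45.3836,-1.6175) T_B=(-18.5754,-4.8966) sweep=111.0167

bisector direction at 263.0263° = (-0.121413,-0.992602)
center distance |VC| = r/sin(θ/2) = 16.384224/sin(34.4916°) = 28.932766
C = V + |VC|·bis = (-33.1060,-12.4666)
T_A = V + ((C−V)·d_A)·d_A = V + 23.8466·d_A = (-45.3836,-1.6175)
T_B = V + ((C−V)·d_B)·d_B = V + 23.8466·d_B = (-18.5754,-4.8966)
sweep = 180° − θ = 111.0167°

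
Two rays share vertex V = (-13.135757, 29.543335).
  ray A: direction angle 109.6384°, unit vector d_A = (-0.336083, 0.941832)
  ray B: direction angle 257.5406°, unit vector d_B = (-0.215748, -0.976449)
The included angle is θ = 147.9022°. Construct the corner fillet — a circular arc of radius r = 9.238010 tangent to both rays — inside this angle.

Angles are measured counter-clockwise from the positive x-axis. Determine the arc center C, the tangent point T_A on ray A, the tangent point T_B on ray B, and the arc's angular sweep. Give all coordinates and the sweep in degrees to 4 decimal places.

bisector direction at 183.5895° = (-0.998038,-0.062608)
center distance |VC| = r/sin(θ/2) = 9.238010/sin(73.9511°) = 9.612653
C = V + |VC|·bis = (-22.7296,28.9415)
T_A = V + ((C−V)·d_A)·d_A = V + 2.6575·d_A = (-14.0289,32.0462)
T_B = V + ((C−V)·d_B)·d_B = V + 2.6575·d_B = (-13.7091,26.9484)
sweep = 180° − θ = 32.0978°

center=(-22.7296,28.9415) T_A=(-14.0289,32.0462) T_B=(-13.7091,26.9484) sweep=32.0978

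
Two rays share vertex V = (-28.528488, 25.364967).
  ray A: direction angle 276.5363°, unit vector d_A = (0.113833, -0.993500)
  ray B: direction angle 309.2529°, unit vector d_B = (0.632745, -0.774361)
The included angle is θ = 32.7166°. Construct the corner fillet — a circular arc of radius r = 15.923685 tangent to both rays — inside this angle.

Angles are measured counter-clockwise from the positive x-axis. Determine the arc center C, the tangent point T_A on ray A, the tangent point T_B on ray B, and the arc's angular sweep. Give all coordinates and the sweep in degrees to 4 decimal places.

bisector direction at 292.8946° = (0.389037,-0.921222)
center distance |VC| = r/sin(θ/2) = 15.923685/sin(16.3583°) = 56.538505
C = V + |VC|·bis = (-6.5329,-26.7196)
T_A = V + ((C−V)·d_A)·d_A = V + 54.2498·d_A = (-22.3531,-28.5322)
T_B = V + ((C−V)·d_B)·d_B = V + 54.2498·d_B = (5.7978,-16.6439)
sweep = 180° − θ = 147.2834°

center=(-6.5329,-26.7196) T_A=(-22.3531,-28.5322) T_B=(5.7978,-16.6439) sweep=147.2834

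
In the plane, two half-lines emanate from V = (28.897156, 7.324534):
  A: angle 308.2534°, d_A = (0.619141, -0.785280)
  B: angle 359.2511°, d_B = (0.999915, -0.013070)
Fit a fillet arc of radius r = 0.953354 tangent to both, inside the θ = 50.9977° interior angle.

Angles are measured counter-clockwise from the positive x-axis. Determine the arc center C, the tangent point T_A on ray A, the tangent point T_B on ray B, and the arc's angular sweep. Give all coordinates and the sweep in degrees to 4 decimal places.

center=(30.8834,6.3451) T_A=(30.1347,5.7549) T_B=(30.8958,7.2984) sweep=129.0023

bisector direction at 333.7523° = (0.896890,-0.442253)
center distance |VC| = r/sin(θ/2) = 0.953354/sin(25.4989°) = 2.214563
C = V + |VC|·bis = (30.8834,6.3451)
T_A = V + ((C−V)·d_A)·d_A = V + 1.9989·d_A = (30.1347,5.7549)
T_B = V + ((C−V)·d_B)·d_B = V + 1.9989·d_B = (30.8958,7.2984)
sweep = 180° − θ = 129.0023°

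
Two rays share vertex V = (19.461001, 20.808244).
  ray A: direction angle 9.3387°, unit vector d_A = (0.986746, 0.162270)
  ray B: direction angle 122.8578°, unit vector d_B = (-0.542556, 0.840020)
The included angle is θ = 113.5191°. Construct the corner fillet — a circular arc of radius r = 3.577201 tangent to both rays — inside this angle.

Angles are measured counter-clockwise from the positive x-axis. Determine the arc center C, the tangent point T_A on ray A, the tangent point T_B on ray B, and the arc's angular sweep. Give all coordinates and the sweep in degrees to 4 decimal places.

bisector direction at 66.0982° = (0.405170,0.914242)
center distance |VC| = r/sin(θ/2) = 3.577201/sin(56.7595°) = 4.277017
C = V + |VC|·bis = (21.1939,24.7185)
T_A = V + ((C−V)·d_A)·d_A = V + 2.3445·d_A = (21.7744,21.1887)
T_B = V + ((C−V)·d_B)·d_B = V + 2.3445·d_B = (18.1890,22.7776)
sweep = 180° − θ = 66.4809°

center=(21.1939,24.7185) T_A=(21.7744,21.1887) T_B=(18.1890,22.7776) sweep=66.4809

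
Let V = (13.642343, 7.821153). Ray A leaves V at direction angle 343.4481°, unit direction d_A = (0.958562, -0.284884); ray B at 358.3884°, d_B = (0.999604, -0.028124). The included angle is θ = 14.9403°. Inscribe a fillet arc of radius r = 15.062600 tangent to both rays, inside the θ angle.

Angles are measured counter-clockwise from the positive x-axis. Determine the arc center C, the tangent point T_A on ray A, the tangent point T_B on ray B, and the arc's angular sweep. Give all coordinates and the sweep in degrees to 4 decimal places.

center=(128.0475,-10.4662) T_A=(123.7564,-24.9047) T_B=(128.4711,4.5904) sweep=165.0597

bisector direction at 350.9183° = (0.987464,-0.157844)
center distance |VC| = r/sin(θ/2) = 15.062600/sin(7.4702°) = 115.857553
C = V + |VC|·bis = (128.0475,-10.4662)
T_A = V + ((C−V)·d_A)·d_A = V + 114.8742·d_A = (123.7564,-24.9047)
T_B = V + ((C−V)·d_B)·d_B = V + 114.8742·d_B = (128.4711,4.5904)
sweep = 180° − θ = 165.0597°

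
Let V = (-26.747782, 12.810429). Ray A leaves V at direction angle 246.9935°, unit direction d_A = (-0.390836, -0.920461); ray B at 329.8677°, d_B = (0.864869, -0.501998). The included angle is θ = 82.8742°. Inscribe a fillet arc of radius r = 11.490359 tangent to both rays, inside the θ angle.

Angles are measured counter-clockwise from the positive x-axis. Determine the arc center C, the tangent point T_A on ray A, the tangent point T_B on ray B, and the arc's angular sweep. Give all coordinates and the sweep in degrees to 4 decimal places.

bisector direction at 288.4306° = (0.316156,-0.948707)
center distance |VC| = r/sin(θ/2) = 11.490359/sin(41.4371°) = 17.362350
C = V + |VC|·bis = (-21.2586,-3.6614)
T_A = V + ((C−V)·d_A)·d_A = V + 13.0163·d_A = (-31.8350,0.8295)
T_B = V + ((C−V)·d_B)·d_B = V + 13.0163·d_B = (-15.4904,6.2763)
sweep = 180° − θ = 97.1258°

center=(-21.2586,-3.6614) T_A=(-31.8350,0.8295) T_B=(-15.4904,6.2763) sweep=97.1258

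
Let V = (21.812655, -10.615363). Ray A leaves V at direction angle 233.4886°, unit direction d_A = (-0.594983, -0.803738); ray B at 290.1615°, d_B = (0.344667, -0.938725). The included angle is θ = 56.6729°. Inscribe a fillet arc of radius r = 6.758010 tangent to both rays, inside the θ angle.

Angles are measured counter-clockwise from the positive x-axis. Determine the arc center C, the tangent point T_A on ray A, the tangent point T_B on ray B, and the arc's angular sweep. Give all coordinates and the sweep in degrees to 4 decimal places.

bisector direction at 261.8250° = (-0.142196,-0.989838)
center distance |VC| = r/sin(θ/2) = 6.758010/sin(28.3364°) = 14.237933
C = V + |VC|·bis = (19.7881,-24.7086)
T_A = V + ((C−V)·d_A)·d_A = V + 12.5319·d_A = (14.3564,-20.6877)
T_B = V + ((C−V)·d_B)·d_B = V + 12.5319·d_B = (26.1320,-22.3794)
sweep = 180° − θ = 123.3271°

center=(19.7881,-24.7086) T_A=(14.3564,-20.6877) T_B=(26.1320,-22.3794) sweep=123.3271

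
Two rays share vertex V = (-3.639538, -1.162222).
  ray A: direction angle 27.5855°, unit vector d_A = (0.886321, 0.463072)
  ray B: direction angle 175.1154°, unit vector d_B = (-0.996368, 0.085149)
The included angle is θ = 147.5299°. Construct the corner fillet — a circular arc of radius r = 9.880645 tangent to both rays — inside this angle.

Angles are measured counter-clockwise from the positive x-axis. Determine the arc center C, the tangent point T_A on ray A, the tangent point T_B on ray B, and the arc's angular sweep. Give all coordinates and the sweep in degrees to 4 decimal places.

center=(-5.6649,8.9275) T_A=(-1.0895,0.1701) T_B=(-6.5062,-0.9172) sweep=32.4701

bisector direction at 101.3505° = (-0.196810,0.980442)
center distance |VC| = r/sin(θ/2) = 9.880645/sin(73.7649°) = 10.291022
C = V + |VC|·bis = (-5.6649,8.9275)
T_A = V + ((C−V)·d_A)·d_A = V + 2.8771·d_A = (-1.0895,0.1701)
T_B = V + ((C−V)·d_B)·d_B = V + 2.8771·d_B = (-6.5062,-0.9172)
sweep = 180° − θ = 32.4701°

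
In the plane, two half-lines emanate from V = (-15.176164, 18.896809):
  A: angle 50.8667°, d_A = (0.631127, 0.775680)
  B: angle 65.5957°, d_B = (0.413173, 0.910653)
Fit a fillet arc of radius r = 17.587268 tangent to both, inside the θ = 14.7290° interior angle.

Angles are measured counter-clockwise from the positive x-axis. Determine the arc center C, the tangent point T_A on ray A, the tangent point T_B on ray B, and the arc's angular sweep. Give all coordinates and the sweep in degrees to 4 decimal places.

center=(57.0620,135.5468) T_A=(70.7041,124.4471) T_B=(41.0461,142.8134) sweep=165.2710

bisector direction at 58.2312° = (0.526493,0.850180)
center distance |VC| = r/sin(θ/2) = 17.587268/sin(7.3645°) = 137.206362
C = V + |VC|·bis = (57.0620,135.5468)
T_A = V + ((C−V)·d_A)·d_A = V + 136.0745·d_A = (70.7041,124.4471)
T_B = V + ((C−V)·d_B)·d_B = V + 136.0745·d_B = (41.0461,142.8134)
sweep = 180° − θ = 165.2710°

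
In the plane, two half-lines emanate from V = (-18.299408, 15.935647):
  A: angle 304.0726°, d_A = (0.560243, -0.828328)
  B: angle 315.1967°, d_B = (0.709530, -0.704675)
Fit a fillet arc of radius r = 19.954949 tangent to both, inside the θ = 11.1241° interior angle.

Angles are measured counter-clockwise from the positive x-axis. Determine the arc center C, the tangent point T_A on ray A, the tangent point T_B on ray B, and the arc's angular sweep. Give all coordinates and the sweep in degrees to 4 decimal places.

center=(113.0313,-142.6206) T_A=(96.5021,-153.8002) T_B=(127.0931,-128.4620) sweep=168.8759

bisector direction at 309.6347° = (0.637890,-0.770128)
center distance |VC| = r/sin(θ/2) = 19.954949/sin(5.5621°) = 205.883098
C = V + |VC|·bis = (113.0313,-142.6206)
T_A = V + ((C−V)·d_A)·d_A = V + 204.9138·d_A = (96.5021,-153.8002)
T_B = V + ((C−V)·d_B)·d_B = V + 204.9138·d_B = (127.0931,-128.4620)
sweep = 180° − θ = 168.8759°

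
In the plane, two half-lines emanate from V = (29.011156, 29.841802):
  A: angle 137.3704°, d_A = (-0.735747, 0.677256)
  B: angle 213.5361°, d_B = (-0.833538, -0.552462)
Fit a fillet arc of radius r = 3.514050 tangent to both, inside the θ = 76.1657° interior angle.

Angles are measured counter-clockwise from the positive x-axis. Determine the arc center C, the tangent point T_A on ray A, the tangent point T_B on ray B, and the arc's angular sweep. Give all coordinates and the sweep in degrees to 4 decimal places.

center=(23.3319,30.2934) T_A=(25.7118,32.8789) T_B=(25.2732,27.3643) sweep=103.8343

bisector direction at 175.4532° = (-0.996853,0.079272)
center distance |VC| = r/sin(θ/2) = 3.514050/sin(38.0829°) = 5.697225
C = V + |VC|·bis = (23.3319,30.2934)
T_A = V + ((C−V)·d_A)·d_A = V + 4.4844·d_A = (25.7118,32.8789)
T_B = V + ((C−V)·d_B)·d_B = V + 4.4844·d_B = (25.2732,27.3643)
sweep = 180° − θ = 103.8343°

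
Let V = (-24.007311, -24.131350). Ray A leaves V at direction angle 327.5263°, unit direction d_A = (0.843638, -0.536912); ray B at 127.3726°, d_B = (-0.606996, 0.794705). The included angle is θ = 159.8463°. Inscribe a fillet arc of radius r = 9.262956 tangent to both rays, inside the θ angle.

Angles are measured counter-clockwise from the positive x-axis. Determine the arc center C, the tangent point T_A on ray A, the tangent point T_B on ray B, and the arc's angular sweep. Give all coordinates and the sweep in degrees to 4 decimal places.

center=(-17.6452,-17.2006) T_A=(-22.6186,-25.0152) T_B=(-25.0065,-22.8232) sweep=20.1537

bisector direction at 47.4495° = (0.676240,0.736681)
center distance |VC| = r/sin(θ/2) = 9.262956/sin(79.9232°) = 9.408086
C = V + |VC|·bis = (-17.6452,-17.2006)
T_A = V + ((C−V)·d_A)·d_A = V + 1.6461·d_A = (-22.6186,-25.0152)
T_B = V + ((C−V)·d_B)·d_B = V + 1.6461·d_B = (-25.0065,-22.8232)
sweep = 180° − θ = 20.1537°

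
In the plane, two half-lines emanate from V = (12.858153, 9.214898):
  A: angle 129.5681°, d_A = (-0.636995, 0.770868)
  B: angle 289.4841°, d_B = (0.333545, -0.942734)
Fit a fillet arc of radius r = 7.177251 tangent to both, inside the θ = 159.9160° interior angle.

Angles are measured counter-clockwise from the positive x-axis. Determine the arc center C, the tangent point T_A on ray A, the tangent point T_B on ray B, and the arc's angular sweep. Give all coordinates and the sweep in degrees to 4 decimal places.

bisector direction at 209.5261° = (-0.870131,-0.492820)
center distance |VC| = r/sin(θ/2) = 7.177251/sin(79.9580°) = 7.288916
C = V + |VC|·bis = (6.5158,5.6228)
T_A = V + ((C−V)·d_A)·d_A = V + 1.2710·d_A = (12.0486,10.1946)
T_B = V + ((C−V)·d_B)·d_B = V + 1.2710·d_B = (13.2821,8.0167)
sweep = 180° − θ = 20.0840°

center=(6.5158,5.6228) T_A=(12.0486,10.1946) T_B=(13.2821,8.0167) sweep=20.0840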